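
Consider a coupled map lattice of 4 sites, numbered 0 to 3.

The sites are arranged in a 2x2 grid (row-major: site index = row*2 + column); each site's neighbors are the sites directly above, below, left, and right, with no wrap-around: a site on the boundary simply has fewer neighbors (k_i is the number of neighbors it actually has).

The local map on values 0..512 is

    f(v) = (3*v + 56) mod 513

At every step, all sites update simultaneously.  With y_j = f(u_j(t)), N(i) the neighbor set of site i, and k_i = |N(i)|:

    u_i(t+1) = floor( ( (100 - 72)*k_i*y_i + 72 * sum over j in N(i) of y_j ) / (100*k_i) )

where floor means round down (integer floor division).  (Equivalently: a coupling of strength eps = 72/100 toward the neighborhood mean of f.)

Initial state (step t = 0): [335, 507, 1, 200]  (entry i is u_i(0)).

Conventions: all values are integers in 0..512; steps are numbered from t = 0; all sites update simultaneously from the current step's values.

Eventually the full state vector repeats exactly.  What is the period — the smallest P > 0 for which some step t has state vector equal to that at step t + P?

Answer: 6
Key observation: The state at step 85, [397, 317, 317, 397], reappears at step 91 — and no state repeats earlier — so the cycle the system enters has period 6.

Derivation:
t=0: [335, 507, 1, 200]
t=1: [44, 74, 80, 74]
t=2: [259, 245, 250, 284]
t=3: [295, 335, 339, 316]
t=4: [149, 340, 344, 167]
t=5: [181, 210, 214, 52]
t=6: [152, 155, 159, 188]
t=7: [153, 225, 228, 40]
t=8: [160, 125, 127, 209]
t=9: [318, 190, 191, 360]
t=10: [221, 250, 251, 113]
t=11: [269, 298, 299, 322]
t=12: [413, 431, 432, 458]
t=13: [308, 332, 333, 346]
t=14: [150, 199, 200, 38]
t=15: [243, 282, 283, 149]
t=16: [357, 387, 388, 422]
t=17: [166, 196, 197, 221]
t=18: [106, 125, 126, 153]
t=19: [416, 256, 256, 311]
t=20: [301, 358, 358, 357]
t=21: [199, 226, 226, 103]
t=22: [198, 243, 243, 261]
t=23: [234, 242, 242, 287]
t=24: [262, 308, 308, 306]
t=25: [428, 415, 415, 465]
t=26: [285, 343, 343, 317]
t=27: [153, 337, 337, 180]
t=28: [30, 42, 42, 52]
t=29: [171, 179, 179, 190]
t=30: [73, 83, 83, 89]
t=31: [296, 300, 300, 310]
t=32: [439, 449, 449, 451]
t=33: [368, 368, 368, 378]
t=34: [134, 144, 144, 142]
t=35: [479, 475, 475, 486]
t=36: [458, 471, 471, 464]
t=37: [432, 421, 421, 437]
t=38: [302, 322, 322, 306]
t=39: [492, 470, 470, 495]
t=40: [458, 306, 306, 317]
t=41: [445, 452, 452, 470]
t=42: [380, 397, 397, 401]
t=43: [206, 206, 206, 224]
t=44: [161, 180, 180, 176]
t=45: [67, 58, 58, 79]
t=46: [237, 262, 262, 247]
t=47: [308, 285, 285, 316]
t=48: [417, 456, 456, 424]
t=49: [365, 321, 321, 371]
t=50: [399, 238, 238, 404]
t=51: [248, 240, 240, 252]
t=52: [269, 284, 284, 273]
t=53: [382, 366, 366, 385]
t=54: [141, 165, 165, 143]
t=55: [161, 357, 357, 163]
t=56: [80, 49, 49, 81]
t=57: [229, 271, 271, 229]
t=58: [320, 265, 265, 320]
t=59: [384, 456, 456, 384]
t=60: [337, 242, 242, 337]
t=61: [205, 104, 104, 205]
t=62: [309, 216, 216, 309]
t=63: [269, 391, 391, 269]
t=64: [244, 308, 308, 244]
t=65: [413, 328, 328, 413]
t=66: [85, 197, 197, 85]
t=67: [183, 261, 261, 183]
t=68: [260, 157, 157, 260]
t=69: [100, 236, 236, 100]
t=70: [280, 326, 326, 280]
t=71: [113, 278, 278, 113]
t=72: [382, 389, 389, 382]
t=73: [191, 181, 181, 191]
t=74: [94, 107, 107, 94]
t=75: [366, 348, 348, 366]
t=76: [89, 112, 112, 89]
t=77: [372, 342, 342, 372]
t=78: [81, 120, 120, 81]
t=79: [383, 331, 331, 383]
t=80: [66, 135, 135, 66]
t=81: [403, 311, 311, 403]
t=82: [409, 305, 305, 409]
t=83: [401, 313, 313, 401]
t=84: [412, 302, 302, 412]
t=85: [397, 317, 317, 397]
t=86: [417, 297, 297, 417]
t=87: [391, 323, 323, 391]
t=88: [425, 289, 289, 425]
t=89: [380, 334, 334, 380]
t=90: [70, 131, 131, 70]
t=91: [397, 317, 317, 397]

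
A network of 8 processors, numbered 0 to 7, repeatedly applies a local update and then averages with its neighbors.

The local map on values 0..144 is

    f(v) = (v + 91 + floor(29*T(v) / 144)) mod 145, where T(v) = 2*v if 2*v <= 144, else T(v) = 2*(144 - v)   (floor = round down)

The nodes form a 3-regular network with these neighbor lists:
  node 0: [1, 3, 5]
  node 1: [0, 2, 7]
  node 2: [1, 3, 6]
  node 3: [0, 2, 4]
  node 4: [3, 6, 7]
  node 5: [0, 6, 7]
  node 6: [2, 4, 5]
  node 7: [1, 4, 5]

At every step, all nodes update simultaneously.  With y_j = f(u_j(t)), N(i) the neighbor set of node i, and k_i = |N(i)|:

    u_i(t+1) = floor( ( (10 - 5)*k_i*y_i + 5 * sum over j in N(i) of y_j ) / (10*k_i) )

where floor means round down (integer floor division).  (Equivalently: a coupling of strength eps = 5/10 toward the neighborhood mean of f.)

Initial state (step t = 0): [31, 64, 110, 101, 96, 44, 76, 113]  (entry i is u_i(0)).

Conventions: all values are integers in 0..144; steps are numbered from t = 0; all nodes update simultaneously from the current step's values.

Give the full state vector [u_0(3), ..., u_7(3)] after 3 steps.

Answer: [45, 111, 108, 47, 104, 97, 119, 123]

Derivation:
t=0: [31, 64, 110, 101, 96, 44, 76, 113]
t=1: [84, 63, 59, 76, 61, 45, 47, 52]
t=2: [42, 33, 29, 43, 28, 18, 16, 21]
t=3: [45, 111, 108, 47, 104, 97, 119, 123]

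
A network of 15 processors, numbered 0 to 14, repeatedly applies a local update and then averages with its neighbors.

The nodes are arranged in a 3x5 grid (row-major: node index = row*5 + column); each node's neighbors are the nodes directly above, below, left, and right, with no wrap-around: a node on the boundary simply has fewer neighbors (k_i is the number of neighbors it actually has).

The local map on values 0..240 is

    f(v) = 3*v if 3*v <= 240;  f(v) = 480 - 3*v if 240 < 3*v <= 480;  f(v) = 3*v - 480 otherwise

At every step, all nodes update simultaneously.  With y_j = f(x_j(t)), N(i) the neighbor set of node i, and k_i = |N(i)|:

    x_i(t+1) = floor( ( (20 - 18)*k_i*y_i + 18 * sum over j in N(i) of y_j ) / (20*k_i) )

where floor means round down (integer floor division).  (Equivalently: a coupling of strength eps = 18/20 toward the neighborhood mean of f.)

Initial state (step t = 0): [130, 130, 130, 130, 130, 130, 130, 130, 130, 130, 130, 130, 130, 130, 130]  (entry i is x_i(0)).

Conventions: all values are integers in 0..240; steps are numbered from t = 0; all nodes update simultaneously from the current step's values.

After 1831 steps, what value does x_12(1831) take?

Simulating step by step:
t=0: [130, 130, 130, 130, 130, 130, 130, 130, 130, 130, 130, 130, 130, 130, 130]
t=1: [90, 90, 90, 90, 90, 90, 90, 90, 90, 90, 90, 90, 90, 90, 90]
t=2: [210, 210, 210, 210, 210, 210, 210, 210, 210, 210, 210, 210, 210, 210, 210]
t=3: [150, 150, 150, 150, 150, 150, 150, 150, 150, 150, 150, 150, 150, 150, 150]
t=4: [30, 30, 30, 30, 30, 30, 30, 30, 30, 30, 30, 30, 30, 30, 30]
t=5: [90, 90, 90, 90, 90, 90, 90, 90, 90, 90, 90, 90, 90, 90, 90]

Answer: x_12(1831) = 150
Key observation: The state at step 1, [90, 90, 90, 90, 90, 90, 90, 90, 90, 90, 90, 90, 90, 90, 90], reappears at step 5: the system is in a cycle of period 4 from step 1 on.  Therefore the state at step 1831 equals the state at step 1 + ((1831 - 1) mod 4) = 3, which is [150, 150, 150, 150, 150, 150, 150, 150, 150, 150, 150, 150, 150, 150, 150].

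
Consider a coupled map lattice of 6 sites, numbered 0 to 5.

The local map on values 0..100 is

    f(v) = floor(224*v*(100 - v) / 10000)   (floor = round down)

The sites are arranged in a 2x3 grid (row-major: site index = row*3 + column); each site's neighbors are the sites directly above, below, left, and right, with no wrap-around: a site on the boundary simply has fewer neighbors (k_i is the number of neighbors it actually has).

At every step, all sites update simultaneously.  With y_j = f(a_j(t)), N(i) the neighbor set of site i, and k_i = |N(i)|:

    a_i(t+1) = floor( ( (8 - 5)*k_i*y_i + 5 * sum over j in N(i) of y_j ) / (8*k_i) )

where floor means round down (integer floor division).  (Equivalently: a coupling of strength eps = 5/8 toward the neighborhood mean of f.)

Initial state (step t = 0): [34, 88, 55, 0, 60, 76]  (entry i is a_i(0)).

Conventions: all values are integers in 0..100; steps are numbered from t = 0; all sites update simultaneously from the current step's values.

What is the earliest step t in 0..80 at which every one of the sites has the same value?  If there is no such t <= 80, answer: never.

Simulating step by step:
t=0: [34, 88, 55, 0, 60, 76]  (not all equal)
t=1: [25, 41, 40, 32, 33, 48]  (not all equal)
t=2: [47, 50, 53, 46, 51, 52]  (not all equal)
t=3: [55, 55, 55, 55, 55, 55]  (all equal)

Answer: 3
Key observation: Synchronization is absorbing here: once all sites are equal they stay equal, and step 3 is the first all-equal step.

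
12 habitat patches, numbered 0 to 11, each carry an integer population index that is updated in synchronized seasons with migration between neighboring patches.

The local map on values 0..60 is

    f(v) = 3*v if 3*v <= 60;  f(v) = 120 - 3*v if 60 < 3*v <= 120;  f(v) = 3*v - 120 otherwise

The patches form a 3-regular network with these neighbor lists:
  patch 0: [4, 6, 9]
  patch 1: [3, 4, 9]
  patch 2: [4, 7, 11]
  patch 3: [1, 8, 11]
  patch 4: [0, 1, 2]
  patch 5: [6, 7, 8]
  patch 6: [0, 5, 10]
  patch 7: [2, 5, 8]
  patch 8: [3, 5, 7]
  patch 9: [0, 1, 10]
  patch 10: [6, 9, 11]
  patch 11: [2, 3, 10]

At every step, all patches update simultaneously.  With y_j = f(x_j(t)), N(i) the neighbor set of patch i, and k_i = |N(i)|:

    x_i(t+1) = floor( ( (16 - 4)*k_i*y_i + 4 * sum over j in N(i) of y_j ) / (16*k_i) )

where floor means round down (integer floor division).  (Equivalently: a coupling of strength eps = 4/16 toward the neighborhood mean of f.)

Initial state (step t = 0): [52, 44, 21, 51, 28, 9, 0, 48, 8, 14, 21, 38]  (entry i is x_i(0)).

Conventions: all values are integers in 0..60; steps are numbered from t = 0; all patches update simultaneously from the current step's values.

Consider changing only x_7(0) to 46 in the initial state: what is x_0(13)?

Simulating step by step:
t=0: [52, 44, 21, 51, 28, 9, 0, 46, 8, 14, 21, 38]
t=1: [33, 18, 47, 28, 35, 23, 10, 22, 24, 40, 46, 16]
t=2: [19, 44, 25, 39, 19, 49, 30, 50, 47, 7, 20, 42]
t=3: [51, 15, 41, 5, 52, 27, 34, 30, 20, 26, 49, 13]
t=4: [32, 41, 11, 23, 33, 38, 21, 31, 52, 40, 28, 33]
t=5: [24, 8, 30, 43, 20, 14, 48, 26, 34, 5, 33, 25]
t=6: [44, 25, 34, 14, 53, 38, 27, 39, 21, 19, 22, 38]
t=7: [20, 45, 17, 40, 35, 12, 35, 9, 47, 52, 49, 14]
t=8: [50, 15, 45, 6, 21, 32, 21, 29, 21, 35, 28, 38]
t=9: [33, 41, 19, 22, 50, 30, 50, 32, 49, 20, 33, 10]
t=10: [25, 14, 49, 45, 29, 29, 28, 27, 29, 48, 25, 33]
t=11: [41, 37, 28, 19, 34, 33, 37, 37, 32, 29, 40, 23]
t=12: [7, 15, 33, 49, 17, 19, 8, 13, 25, 25, 7, 46]
t=13: [25, 44, 24, 29, 45, 51, 26, 39, 44, 41, 23, 19]

Answer: x_0(13) = 25
Key observation: This trace re-runs the system from the modified initial state.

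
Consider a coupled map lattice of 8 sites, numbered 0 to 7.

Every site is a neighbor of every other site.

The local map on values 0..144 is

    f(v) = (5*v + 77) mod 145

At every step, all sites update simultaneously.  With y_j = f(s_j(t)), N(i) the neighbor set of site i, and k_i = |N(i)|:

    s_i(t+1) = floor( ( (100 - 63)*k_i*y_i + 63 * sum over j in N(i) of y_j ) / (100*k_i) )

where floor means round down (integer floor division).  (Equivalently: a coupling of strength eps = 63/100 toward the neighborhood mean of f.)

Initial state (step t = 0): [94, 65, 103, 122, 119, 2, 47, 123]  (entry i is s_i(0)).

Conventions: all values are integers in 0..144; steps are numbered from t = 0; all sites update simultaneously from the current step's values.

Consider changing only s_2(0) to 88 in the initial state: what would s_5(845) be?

Simulating step by step:
t=0: [94, 65, 88, 122, 119, 2, 47, 123]
t=1: [96, 96, 88, 95, 91, 89, 71, 96]
t=2: [114, 114, 103, 112, 107, 104, 119, 114]
t=3: [55, 55, 40, 52, 45, 41, 62, 55]
t=4: [72, 72, 91, 68, 58, 93, 82, 72]
t=5: [42, 42, 69, 77, 63, 71, 56, 42]
t=6: [120, 120, 117, 88, 109, 120, 99, 120]
t=7: [92, 92, 88, 88, 77, 92, 104, 92]
t=8: [84, 84, 78, 78, 63, 84, 60, 84]
t=9: [62, 62, 54, 54, 73, 62, 69, 62]
t=10: [84, 84, 73, 73, 59, 84, 94, 84]
t=11: [58, 58, 43, 43, 64, 58, 72, 58]
t=12: [59, 59, 38, 38, 67, 59, 38, 59]
t=13: [96, 96, 107, 107, 107, 96, 107, 96]
t=14: [89, 89, 64, 64, 64, 89, 64, 89]
t=15: [94, 94, 99, 99, 99, 94, 99, 94]
t=16: [121, 121, 128, 128, 128, 121, 128, 121]
t=17: [114, 114, 124, 124, 124, 114, 124, 114]
t=18: [85, 85, 99, 99, 99, 85, 99, 85]
t=19: [92, 92, 111, 111, 111, 92, 111, 92]
t=20: [84, 84, 70, 70, 70, 84, 70, 84]
t=21: [89, 89, 110, 110, 110, 89, 110, 89]
t=22: [72, 72, 61, 61, 61, 72, 61, 72]
t=23: [34, 34, 59, 59, 59, 34, 59, 34]
t=24: [94, 94, 89, 89, 89, 94, 89, 94]
t=25: [103, 103, 96, 96, 96, 103, 96, 103]
t=26: [51, 51, 82, 82, 82, 51, 82, 51]
t=27: [45, 45, 48, 48, 48, 45, 48, 45]
t=28: [17, 17, 21, 21, 21, 17, 21, 17]
t=29: [24, 24, 29, 29, 29, 24, 29, 24]
t=30: [61, 61, 68, 68, 68, 61, 68, 61]
t=31: [104, 104, 114, 114, 114, 104, 114, 104]
t=32: [35, 35, 49, 49, 49, 35, 49, 35]
t=33: [80, 80, 59, 59, 59, 80, 59, 80]
t=34: [56, 56, 67, 67, 67, 56, 67, 56]
t=35: [86, 86, 102, 102, 102, 86, 102, 86]
t=36: [48, 48, 30, 30, 30, 48, 30, 48]
t=37: [46, 46, 62, 62, 62, 46, 62, 46]
t=38: [45, 45, 68, 68, 68, 45, 68, 45]
t=39: [53, 53, 85, 85, 85, 53, 85, 53]
t=40: [57, 57, 61, 61, 61, 57, 61, 57]
t=41: [79, 79, 84, 84, 84, 79, 84, 79]
t=42: [46, 46, 53, 53, 53, 46, 53, 46]
t=43: [29, 29, 39, 39, 39, 29, 39, 29]
t=44: [95, 95, 109, 109, 109, 95, 109, 95]
t=45: [90, 90, 69, 69, 69, 90, 69, 90]
t=46: [106, 106, 117, 117, 117, 106, 117, 106]
t=47: [46, 46, 62, 62, 62, 46, 62, 46]

Answer: s_5(845) = 90
Key observation: The state at step 37, [46, 46, 62, 62, 62, 46, 62, 46], reappears at step 47: the system is in a cycle of period 10 from step 37 on.  Therefore the state at step 845 equals the state at step 37 + ((845 - 37) mod 10) = 45, which is [90, 90, 69, 69, 69, 90, 69, 90].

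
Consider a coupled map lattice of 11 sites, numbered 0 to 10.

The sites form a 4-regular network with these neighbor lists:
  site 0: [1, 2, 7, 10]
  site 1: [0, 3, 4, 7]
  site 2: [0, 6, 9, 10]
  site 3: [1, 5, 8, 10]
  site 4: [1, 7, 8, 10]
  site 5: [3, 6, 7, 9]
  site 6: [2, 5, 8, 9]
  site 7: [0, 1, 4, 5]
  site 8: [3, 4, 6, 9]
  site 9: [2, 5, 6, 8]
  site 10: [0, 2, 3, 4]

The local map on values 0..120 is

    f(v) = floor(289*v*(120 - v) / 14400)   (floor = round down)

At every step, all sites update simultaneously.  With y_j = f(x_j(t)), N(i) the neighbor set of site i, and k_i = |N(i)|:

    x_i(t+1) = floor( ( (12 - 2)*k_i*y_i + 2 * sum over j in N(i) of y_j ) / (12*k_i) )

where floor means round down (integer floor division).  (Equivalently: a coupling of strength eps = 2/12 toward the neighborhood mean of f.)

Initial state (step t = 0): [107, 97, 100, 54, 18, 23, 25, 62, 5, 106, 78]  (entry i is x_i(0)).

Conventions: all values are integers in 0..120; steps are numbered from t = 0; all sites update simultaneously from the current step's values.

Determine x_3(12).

Answer: x_3(12) = 70

Derivation:
t=0: [107, 97, 100, 54, 18, 23, 25, 62, 5, 106, 78]
t=1: [31, 45, 40, 66, 38, 45, 44, 66, 16, 30, 61]
t=2: [57, 66, 63, 69, 61, 66, 64, 69, 38, 54, 70]
t=3: [71, 71, 71, 69, 71, 70, 70, 70, 63, 70, 70]
t=4: [69, 69, 69, 70, 69, 70, 70, 69, 71, 70, 69]
t=5: [70, 70, 70, 69, 69, 70, 69, 70, 69, 69, 70]
t=6: [70, 70, 70, 70, 70, 70, 70, 70, 70, 70, 70]
t=7: [70, 70, 70, 70, 70, 70, 70, 70, 70, 70, 70]
t=8: [70, 70, 70, 70, 70, 70, 70, 70, 70, 70, 70]
t=9: [70, 70, 70, 70, 70, 70, 70, 70, 70, 70, 70]
t=10: [70, 70, 70, 70, 70, 70, 70, 70, 70, 70, 70]
t=11: [70, 70, 70, 70, 70, 70, 70, 70, 70, 70, 70]
t=12: [70, 70, 70, 70, 70, 70, 70, 70, 70, 70, 70]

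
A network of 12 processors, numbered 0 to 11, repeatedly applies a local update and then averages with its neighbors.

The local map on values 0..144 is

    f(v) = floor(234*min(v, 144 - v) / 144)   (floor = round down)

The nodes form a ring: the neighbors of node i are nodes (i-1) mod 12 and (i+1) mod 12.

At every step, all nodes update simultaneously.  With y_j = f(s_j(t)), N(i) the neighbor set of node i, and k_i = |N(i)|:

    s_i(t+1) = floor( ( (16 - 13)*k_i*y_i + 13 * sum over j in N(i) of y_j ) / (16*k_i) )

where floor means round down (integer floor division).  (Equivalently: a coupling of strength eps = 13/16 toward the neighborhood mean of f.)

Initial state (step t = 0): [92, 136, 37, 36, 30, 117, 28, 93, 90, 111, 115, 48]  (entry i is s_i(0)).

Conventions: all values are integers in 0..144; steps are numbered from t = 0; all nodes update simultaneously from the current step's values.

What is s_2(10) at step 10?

Simulating step by step:
t=0: [92, 136, 37, 36, 30, 117, 28, 93, 90, 111, 115, 48]
t=1: [52, 60, 40, 54, 50, 45, 59, 69, 71, 64, 62, 67]
t=2: [99, 78, 86, 75, 80, 85, 92, 106, 109, 106, 104, 95]
t=3: [89, 87, 106, 101, 103, 94, 79, 68, 60, 60, 69, 70]
t=4: [99, 78, 76, 64, 73, 84, 97, 102, 102, 103, 106, 102]
t=5: [84, 94, 106, 110, 103, 95, 81, 71, 67, 64, 65, 67]
t=6: [94, 79, 66, 61, 66, 83, 97, 106, 109, 106, 105, 102]
t=7: [85, 96, 102, 105, 100, 92, 79, 65, 60, 59, 64, 71]
t=8: [96, 80, 70, 68, 73, 87, 96, 101, 99, 99, 104, 102]
t=9: [84, 97, 108, 113, 103, 95, 80, 74, 71, 69, 69, 70]
t=10: [94, 77, 62, 59, 64, 83, 97, 110, 112, 113, 112, 106]

Answer: s_2(10) = 62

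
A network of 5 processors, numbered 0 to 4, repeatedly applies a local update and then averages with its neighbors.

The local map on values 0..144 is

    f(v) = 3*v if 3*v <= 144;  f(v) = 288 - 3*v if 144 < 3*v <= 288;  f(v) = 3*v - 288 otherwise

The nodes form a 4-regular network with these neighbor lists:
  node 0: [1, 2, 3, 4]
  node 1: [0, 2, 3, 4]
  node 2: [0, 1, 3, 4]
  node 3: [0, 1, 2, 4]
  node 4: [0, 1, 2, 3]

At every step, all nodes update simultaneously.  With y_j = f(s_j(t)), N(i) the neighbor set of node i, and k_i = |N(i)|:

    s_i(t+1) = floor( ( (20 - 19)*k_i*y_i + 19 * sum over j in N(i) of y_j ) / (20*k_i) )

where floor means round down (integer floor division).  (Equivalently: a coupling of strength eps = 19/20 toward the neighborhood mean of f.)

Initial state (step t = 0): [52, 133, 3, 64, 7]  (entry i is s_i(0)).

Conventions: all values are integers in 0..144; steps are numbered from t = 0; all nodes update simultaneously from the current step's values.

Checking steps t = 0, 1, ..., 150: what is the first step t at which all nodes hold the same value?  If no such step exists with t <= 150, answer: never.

Simulating step by step:
t=0: [52, 133, 3, 64, 7]  (not all equal)
t=1: [62, 66, 85, 69, 83]  (not all equal)
t=2: [62, 65, 75, 66, 74]  (not all equal)
t=3: [79, 80, 86, 81, 85]  (not all equal)
t=4: [39, 40, 43, 40, 42]  (not all equal)
t=5: [123, 122, 121, 122, 121]  (not all equal)
t=6: [76, 77, 77, 77, 77]  (not all equal)
t=7: [57, 57, 57, 57, 57]  (all equal)

Answer: 7
Key observation: Synchronization is absorbing here: once all nodes are equal they stay equal, and step 7 is the first all-equal step.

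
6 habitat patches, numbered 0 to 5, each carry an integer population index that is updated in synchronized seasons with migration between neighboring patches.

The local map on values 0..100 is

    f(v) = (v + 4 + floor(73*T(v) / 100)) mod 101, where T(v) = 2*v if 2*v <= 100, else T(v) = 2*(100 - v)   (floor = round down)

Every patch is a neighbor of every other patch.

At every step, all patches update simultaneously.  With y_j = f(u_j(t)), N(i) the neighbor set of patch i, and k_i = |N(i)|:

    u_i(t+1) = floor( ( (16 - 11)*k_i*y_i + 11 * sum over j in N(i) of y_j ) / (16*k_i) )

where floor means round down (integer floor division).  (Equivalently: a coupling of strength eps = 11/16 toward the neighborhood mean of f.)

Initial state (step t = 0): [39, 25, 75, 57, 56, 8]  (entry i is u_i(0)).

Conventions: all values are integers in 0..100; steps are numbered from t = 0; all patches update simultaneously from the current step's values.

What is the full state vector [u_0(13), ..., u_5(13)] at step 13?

Simulating step by step:
t=0: [39, 25, 75, 57, 56, 8]
t=1: [51, 45, 36, 37, 37, 37]
t=2: [61, 59, 73, 73, 73, 73]
t=3: [17, 17, 16, 16, 16, 16]
t=4: [43, 43, 43, 43, 43, 43]
t=5: [8, 8, 8, 8, 8, 8]
t=6: [23, 23, 23, 23, 23, 23]
t=7: [60, 60, 60, 60, 60, 60]
t=8: [21, 21, 21, 21, 21, 21]
t=9: [55, 55, 55, 55, 55, 55]
t=10: [23, 23, 23, 23, 23, 23]
t=11: [60, 60, 60, 60, 60, 60]
t=12: [21, 21, 21, 21, 21, 21]
t=13: [55, 55, 55, 55, 55, 55]

Answer: [55, 55, 55, 55, 55, 55]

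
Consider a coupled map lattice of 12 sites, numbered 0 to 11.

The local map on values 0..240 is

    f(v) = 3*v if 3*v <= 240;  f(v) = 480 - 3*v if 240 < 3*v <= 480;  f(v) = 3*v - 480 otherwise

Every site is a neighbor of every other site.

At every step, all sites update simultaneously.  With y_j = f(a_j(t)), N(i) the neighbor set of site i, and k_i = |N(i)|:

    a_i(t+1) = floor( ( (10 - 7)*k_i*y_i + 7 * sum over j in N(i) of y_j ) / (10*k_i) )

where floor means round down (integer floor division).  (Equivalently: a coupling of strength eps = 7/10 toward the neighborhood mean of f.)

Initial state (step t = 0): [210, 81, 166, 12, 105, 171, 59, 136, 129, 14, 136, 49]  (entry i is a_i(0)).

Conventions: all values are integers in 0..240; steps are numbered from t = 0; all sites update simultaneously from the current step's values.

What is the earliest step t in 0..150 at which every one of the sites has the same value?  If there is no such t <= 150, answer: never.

Simulating step by step:
t=0: [210, 81, 166, 12, 105, 171, 59, 136, 129, 14, 136, 49]  (not all equal)
t=1: [114, 135, 83, 87, 118, 86, 120, 96, 101, 88, 96, 113]  (not all equal)
t=2: [163, 148, 184, 182, 160, 182, 158, 175, 172, 181, 175, 163]  (not all equal)
t=3: [30, 37, 45, 44, 28, 44, 30, 39, 37, 43, 39, 30]  (not all equal)
t=4: [106, 111, 117, 116, 105, 116, 106, 112, 111, 115, 112, 106]  (not all equal)
t=5: [150, 146, 142, 143, 151, 143, 150, 146, 146, 143, 146, 150]  (not all equal)
t=6: [38, 41, 44, 43, 37, 43, 38, 41, 41, 43, 41, 38]  (not all equal)
t=7: [120, 122, 124, 123, 119, 123, 120, 122, 122, 123, 122, 120]  (not all equal)
t=8: [116, 114, 113, 114, 116, 114, 116, 114, 114, 114, 114, 116]  (not all equal)
t=9: [135, 136, 137, 136, 135, 136, 135, 136, 136, 136, 136, 135]  (not all equal)
t=10: [73, 72, 71, 72, 73, 72, 73, 72, 72, 72, 72, 73]  (not all equal)
t=11: [217, 216, 215, 216, 217, 216, 217, 216, 216, 216, 216, 217]  (not all equal)
t=12: [169, 168, 167, 168, 169, 168, 169, 168, 168, 168, 168, 169]  (not all equal)
t=13: [25, 24, 23, 24, 25, 24, 25, 24, 24, 24, 24, 25]  (not all equal)
t=14: [73, 72, 71, 72, 73, 72, 73, 72, 72, 72, 72, 73]  (not all equal)

Answer: never
Key observation: The state at step 10 reappears at step 14 — the system is in a cycle of period 4 from step 10 on.  No step 0..14 is synchronized, and the cycle repeats forever, so no step up to 150 (or ever) has all sites equal.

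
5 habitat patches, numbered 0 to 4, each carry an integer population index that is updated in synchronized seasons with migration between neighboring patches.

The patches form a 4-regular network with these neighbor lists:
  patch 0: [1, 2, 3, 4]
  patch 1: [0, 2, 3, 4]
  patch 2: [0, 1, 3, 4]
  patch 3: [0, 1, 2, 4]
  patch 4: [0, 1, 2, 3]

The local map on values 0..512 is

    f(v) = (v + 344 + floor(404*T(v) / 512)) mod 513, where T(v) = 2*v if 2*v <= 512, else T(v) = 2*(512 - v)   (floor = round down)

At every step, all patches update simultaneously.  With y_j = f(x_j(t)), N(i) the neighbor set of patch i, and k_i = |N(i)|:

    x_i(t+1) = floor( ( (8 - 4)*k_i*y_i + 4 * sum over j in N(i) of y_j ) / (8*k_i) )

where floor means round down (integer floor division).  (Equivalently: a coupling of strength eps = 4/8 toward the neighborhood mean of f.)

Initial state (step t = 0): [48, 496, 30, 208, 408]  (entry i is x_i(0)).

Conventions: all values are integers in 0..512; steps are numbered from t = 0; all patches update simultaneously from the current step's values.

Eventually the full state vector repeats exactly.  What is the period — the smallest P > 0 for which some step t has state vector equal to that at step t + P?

Simulating step by step:
t=0: [48, 496, 30, 208, 408]
t=1: [426, 383, 409, 388, 402]
t=2: [400, 410, 404, 409, 406]
t=3: [405, 402, 404, 403, 403]
t=4: [404, 405, 405, 405, 405]
t=5: [404, 404, 404, 404, 404]
t=6: [405, 405, 405, 405, 405]
t=7: [404, 404, 404, 404, 404]

Answer: 2
Key observation: The state at step 5, [404, 404, 404, 404, 404], reappears at step 7 — and no state repeats earlier — so the cycle the system enters has period 2.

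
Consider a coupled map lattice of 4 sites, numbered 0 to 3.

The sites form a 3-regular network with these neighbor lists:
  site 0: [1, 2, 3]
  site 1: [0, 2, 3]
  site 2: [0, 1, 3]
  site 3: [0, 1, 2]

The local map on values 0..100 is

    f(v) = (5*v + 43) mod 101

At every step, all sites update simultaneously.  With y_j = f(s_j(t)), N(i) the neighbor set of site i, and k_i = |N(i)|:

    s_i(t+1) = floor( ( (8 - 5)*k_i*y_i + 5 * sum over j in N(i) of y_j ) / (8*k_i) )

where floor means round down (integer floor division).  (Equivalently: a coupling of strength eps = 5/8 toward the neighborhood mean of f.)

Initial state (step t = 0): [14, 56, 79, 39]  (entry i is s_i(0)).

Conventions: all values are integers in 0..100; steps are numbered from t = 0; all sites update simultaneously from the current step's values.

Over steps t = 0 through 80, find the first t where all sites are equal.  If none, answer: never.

Simulating step by step:
t=0: [14, 56, 79, 39]  (not all equal)
t=1: [23, 24, 26, 27]  (not all equal)
t=2: [65, 66, 67, 68]  (not all equal)
t=3: [71, 72, 72, 73]  (not all equal)
t=4: [78, 78, 78, 62]  (not all equal)
t=5: [33, 33, 33, 36]  (not all equal)
t=6: [9, 9, 9, 11]  (not all equal)
t=7: [90, 90, 90, 91]  (not all equal)
t=8: [90, 90, 90, 90]  (all equal)

Answer: 8
Key observation: Synchronization is absorbing here: once all sites are equal they stay equal, and step 8 is the first all-equal step.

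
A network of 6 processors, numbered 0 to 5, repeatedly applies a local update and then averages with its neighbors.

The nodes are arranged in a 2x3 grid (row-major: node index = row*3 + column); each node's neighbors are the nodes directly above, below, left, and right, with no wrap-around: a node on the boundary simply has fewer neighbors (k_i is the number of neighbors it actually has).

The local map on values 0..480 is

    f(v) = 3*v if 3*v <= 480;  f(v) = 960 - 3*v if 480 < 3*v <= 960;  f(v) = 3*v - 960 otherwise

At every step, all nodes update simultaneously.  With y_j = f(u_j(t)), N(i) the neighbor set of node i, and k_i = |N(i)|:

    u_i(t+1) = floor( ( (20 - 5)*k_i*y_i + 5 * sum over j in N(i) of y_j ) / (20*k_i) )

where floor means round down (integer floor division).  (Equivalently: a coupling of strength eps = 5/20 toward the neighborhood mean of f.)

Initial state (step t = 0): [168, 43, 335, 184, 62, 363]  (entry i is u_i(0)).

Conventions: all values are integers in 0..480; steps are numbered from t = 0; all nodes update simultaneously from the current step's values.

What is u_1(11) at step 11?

Simulating step by step:
t=0: [168, 43, 335, 184, 62, 363]
t=1: [409, 154, 66, 386, 195, 125]
t=2: [282, 416, 253, 228, 367, 352]
t=3: [156, 254, 198, 238, 160, 114]
t=4: [406, 258, 342, 303, 425, 362]
t=5: [223, 192, 88, 109, 266, 142]
t=6: [307, 347, 299, 301, 216, 372]
t=7: [46, 95, 76, 86, 258, 163]
t=8: [171, 259, 265, 234, 224, 405]
t=9: [390, 212, 178, 285, 274, 247]
t=10: [211, 307, 387, 122, 157, 234]
t=11: [295, 112, 187, 374, 408, 277]

Answer: u_1(11) = 112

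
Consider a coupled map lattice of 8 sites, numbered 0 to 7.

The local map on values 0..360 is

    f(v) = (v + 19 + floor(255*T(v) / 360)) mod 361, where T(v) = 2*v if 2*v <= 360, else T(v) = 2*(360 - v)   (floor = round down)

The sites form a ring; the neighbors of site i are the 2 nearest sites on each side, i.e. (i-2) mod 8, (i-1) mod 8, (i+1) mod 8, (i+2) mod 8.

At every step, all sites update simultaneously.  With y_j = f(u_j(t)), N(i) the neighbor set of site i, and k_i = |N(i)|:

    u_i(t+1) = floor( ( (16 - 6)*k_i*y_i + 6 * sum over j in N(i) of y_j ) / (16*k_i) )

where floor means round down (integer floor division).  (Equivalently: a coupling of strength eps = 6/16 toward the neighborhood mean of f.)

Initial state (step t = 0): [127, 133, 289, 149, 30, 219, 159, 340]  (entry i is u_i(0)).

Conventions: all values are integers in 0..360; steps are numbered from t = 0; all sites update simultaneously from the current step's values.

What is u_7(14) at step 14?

Simulating step by step:
t=0: [127, 133, 289, 149, 30, 219, 159, 340]
t=1: [245, 251, 101, 63, 74, 64, 74, 89]
t=2: [111, 108, 210, 172, 198, 183, 185, 192]
t=3: [229, 224, 117, 95, 84, 88, 107, 125]
t=4: [136, 134, 245, 232, 237, 244, 252, 261]
t=5: [266, 264, 118, 95, 67, 65, 90, 113]
t=6: [119, 120, 240, 222, 202, 199, 213, 231]
t=7: [240, 241, 114, 97, 80, 82, 100, 117]
t=8: [128, 127, 240, 232, 228, 231, 237, 245]
t=9: [254, 253, 117, 94, 71, 70, 93, 114]
t=10: [123, 123, 240, 223, 210, 208, 220, 235]
t=11: [247, 247, 116, 97, 78, 78, 98, 117]
t=12: [126, 126, 242, 231, 224, 224, 232, 243]
t=13: [251, 251, 116, 94, 72, 72, 94, 115]
t=14: [124, 124, 239, 223, 212, 212, 223, 237]

Answer: u_7(14) = 237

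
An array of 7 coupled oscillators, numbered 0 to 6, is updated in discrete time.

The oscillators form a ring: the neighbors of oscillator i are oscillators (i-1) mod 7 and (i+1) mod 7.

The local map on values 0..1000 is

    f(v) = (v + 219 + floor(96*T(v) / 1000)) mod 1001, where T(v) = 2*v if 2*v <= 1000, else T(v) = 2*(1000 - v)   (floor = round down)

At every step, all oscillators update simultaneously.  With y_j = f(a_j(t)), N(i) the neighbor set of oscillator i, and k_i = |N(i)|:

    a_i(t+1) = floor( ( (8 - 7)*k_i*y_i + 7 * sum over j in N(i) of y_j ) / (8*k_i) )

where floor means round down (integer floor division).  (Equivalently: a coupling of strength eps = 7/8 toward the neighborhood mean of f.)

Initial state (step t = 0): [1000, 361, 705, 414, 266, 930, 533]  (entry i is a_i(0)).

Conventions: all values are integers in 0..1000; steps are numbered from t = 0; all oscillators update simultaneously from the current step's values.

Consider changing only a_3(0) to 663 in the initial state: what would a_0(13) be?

Simulating step by step:
t=0: [1000, 361, 705, 663, 266, 930, 533]
t=1: [679, 605, 820, 781, 551, 622, 270]
t=2: [749, 563, 420, 411, 524, 724, 886]
t=3: [435, 429, 778, 767, 849, 543, 457]
t=4: [745, 430, 336, 61, 396, 481, 789]
t=5: [341, 367, 524, 609, 560, 421, 357]
t=6: [646, 720, 786, 855, 817, 749, 668]
t=7: [966, 551, 483, 62, 59, 448, 533]
t=8: [766, 537, 601, 510, 493, 588, 517]
t=9: [735, 509, 841, 847, 848, 825, 503]
t=10: [717, 143, 411, 92, 86, 408, 136]
t=11: [460, 791, 402, 491, 492, 395, 789]
t=12: [137, 647, 460, 758, 753, 458, 642]
t=13: [862, 619, 513, 346, 346, 509, 617]

Answer: a_0(13) = 862
Key observation: This trace re-runs the system from the modified initial state.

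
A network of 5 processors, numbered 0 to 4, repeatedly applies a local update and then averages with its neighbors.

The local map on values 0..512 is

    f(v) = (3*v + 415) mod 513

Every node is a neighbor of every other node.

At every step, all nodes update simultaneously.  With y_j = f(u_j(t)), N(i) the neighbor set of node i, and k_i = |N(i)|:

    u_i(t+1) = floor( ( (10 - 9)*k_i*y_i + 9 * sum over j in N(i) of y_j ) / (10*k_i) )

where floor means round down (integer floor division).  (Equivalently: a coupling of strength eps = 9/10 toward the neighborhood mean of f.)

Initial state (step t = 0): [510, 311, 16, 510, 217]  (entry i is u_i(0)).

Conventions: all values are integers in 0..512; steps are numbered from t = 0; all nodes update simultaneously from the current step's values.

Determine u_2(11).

Answer: u_2(11) = 337

Derivation:
t=0: [510, 311, 16, 510, 217]
t=1: [317, 328, 310, 317, 363]
t=2: [373, 369, 376, 373, 356]
t=3: [380, 381, 443, 380, 386]
t=4: [63, 62, 39, 63, 61]
t=5: [72, 73, 81, 72, 73]
t=6: [125, 125, 122, 125, 125]
t=7: [274, 274, 276, 274, 274]
t=8: [212, 212, 211, 212, 212]
t=9: [24, 24, 24, 24, 24]
t=10: [487, 487, 487, 487, 487]
t=11: [337, 337, 337, 337, 337]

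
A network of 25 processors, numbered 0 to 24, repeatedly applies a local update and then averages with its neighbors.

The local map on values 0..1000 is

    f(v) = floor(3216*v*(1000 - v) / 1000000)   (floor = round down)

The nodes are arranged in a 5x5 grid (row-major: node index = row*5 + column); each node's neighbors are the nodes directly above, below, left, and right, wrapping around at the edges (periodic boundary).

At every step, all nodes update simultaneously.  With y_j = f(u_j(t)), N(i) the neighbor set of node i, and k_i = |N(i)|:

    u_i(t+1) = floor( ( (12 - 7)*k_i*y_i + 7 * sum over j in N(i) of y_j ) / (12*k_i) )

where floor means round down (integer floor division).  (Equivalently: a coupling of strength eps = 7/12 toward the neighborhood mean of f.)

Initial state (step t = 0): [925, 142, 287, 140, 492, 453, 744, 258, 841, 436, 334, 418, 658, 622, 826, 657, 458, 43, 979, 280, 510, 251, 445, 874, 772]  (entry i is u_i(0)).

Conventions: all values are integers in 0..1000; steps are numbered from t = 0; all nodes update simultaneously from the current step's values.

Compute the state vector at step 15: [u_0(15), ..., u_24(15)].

Simulating step by step:
t=0: [925, 142, 287, 140, 492, 453, 744, 258, 841, 436, 334, 418, 658, 622, 826, 657, 458, 43, 979, 280, 510, 251, 445, 874, 772]
t=1: [500, 468, 593, 488, 621, 672, 631, 609, 550, 692, 701, 741, 634, 560, 616, 733, 659, 402, 303, 535, 643, 657, 585, 411, 616]
t=2: [772, 778, 782, 787, 760, 719, 733, 765, 775, 725, 676, 678, 740, 764, 747, 689, 700, 748, 741, 745, 732, 745, 769, 764, 764]
t=3: [588, 574, 555, 556, 583, 640, 624, 584, 574, 617, 679, 675, 616, 591, 622, 669, 661, 614, 603, 617, 618, 608, 579, 577, 591]
t=4: [771, 778, 789, 789, 778, 744, 753, 776, 781, 762, 716, 721, 757, 771, 751, 725, 729, 759, 769, 755, 758, 763, 779, 781, 773]
t=5: [573, 563, 544, 542, 559, 605, 595, 564, 556, 580, 636, 630, 590, 573, 599, 627, 622, 587, 573, 594, 588, 582, 559, 553, 568]
t=6: [783, 787, 794, 795, 790, 770, 774, 787, 790, 781, 753, 757, 776, 783, 772, 758, 761, 778, 784, 774, 777, 780, 789, 792, 786]
t=7: [548, 543, 530, 527, 537, 566, 560, 542, 536, 550, 586, 582, 558, 548, 564, 580, 576, 555, 546, 560, 556, 552, 538, 532, 543]
t=8: [795, 796, 799, 800, 798, 790, 791, 796, 798, 794, 783, 785, 792, 795, 790, 785, 787, 793, 796, 792, 793, 794, 798, 799, 796]
t=9: [524, 523, 517, 515, 520, 532, 530, 522, 520, 525, 541, 538, 528, 524, 531, 538, 536, 527, 523, 529, 527, 526, 519, 517, 522]
t=10: [801, 801, 802, 802, 802, 800, 800, 801, 802, 801, 798, 799, 801, 801, 800, 799, 799, 801, 801, 800, 801, 801, 802, 802, 801]
t=11: [512, 512, 510, 510, 510, 514, 513, 511, 510, 512, 516, 515, 512, 512, 514, 515, 514, 512, 512, 513, 512, 512, 510, 510, 511]
t=12: [803, 803, 803, 803, 803, 803, 803, 803, 803, 803, 803, 803, 803, 803, 803, 803, 803, 803, 803, 803, 803, 803, 803, 803, 803]
t=13: [508, 508, 508, 508, 508, 508, 508, 508, 508, 508, 508, 508, 508, 508, 508, 508, 508, 508, 508, 508, 508, 508, 508, 508, 508]
t=14: [803, 803, 803, 803, 803, 803, 803, 803, 803, 803, 803, 803, 803, 803, 803, 803, 803, 803, 803, 803, 803, 803, 803, 803, 803]
t=15: [508, 508, 508, 508, 508, 508, 508, 508, 508, 508, 508, 508, 508, 508, 508, 508, 508, 508, 508, 508, 508, 508, 508, 508, 508]

Answer: [508, 508, 508, 508, 508, 508, 508, 508, 508, 508, 508, 508, 508, 508, 508, 508, 508, 508, 508, 508, 508, 508, 508, 508, 508]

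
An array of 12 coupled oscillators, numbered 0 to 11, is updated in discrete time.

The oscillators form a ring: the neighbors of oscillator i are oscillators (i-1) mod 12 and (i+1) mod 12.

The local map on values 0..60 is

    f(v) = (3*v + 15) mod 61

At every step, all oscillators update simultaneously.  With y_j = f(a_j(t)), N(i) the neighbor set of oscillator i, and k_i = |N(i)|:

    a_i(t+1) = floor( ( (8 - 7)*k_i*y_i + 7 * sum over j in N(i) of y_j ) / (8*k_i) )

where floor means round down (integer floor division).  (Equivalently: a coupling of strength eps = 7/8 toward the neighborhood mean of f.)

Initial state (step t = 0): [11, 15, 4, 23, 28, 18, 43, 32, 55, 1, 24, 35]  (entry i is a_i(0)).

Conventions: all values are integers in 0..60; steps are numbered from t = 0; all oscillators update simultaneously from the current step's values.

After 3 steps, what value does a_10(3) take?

Answer: a_10(3) = 27

Derivation:
t=0: [11, 15, 4, 23, 28, 18, 43, 32, 55, 1, 24, 35]
t=1: [58, 40, 39, 31, 18, 27, 28, 41, 37, 39, 36, 39]
t=2: [10, 8, 27, 13, 36, 24, 27, 20, 11, 3, 8, 4]
t=3: [34, 39, 45, 22, 35, 19, 21, 38, 22, 41, 27, 40]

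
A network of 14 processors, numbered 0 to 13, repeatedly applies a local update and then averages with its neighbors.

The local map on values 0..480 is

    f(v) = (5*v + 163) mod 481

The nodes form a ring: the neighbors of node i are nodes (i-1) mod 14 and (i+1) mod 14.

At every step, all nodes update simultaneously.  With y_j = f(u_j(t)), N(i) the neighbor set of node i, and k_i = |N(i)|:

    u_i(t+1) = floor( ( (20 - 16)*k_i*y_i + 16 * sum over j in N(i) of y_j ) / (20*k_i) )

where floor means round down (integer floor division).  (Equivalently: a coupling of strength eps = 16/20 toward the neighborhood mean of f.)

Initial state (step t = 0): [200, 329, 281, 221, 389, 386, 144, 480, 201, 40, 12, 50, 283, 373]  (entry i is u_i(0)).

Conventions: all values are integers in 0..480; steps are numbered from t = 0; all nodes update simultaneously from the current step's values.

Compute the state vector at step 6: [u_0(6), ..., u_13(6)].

Simulating step by step:
t=0: [200, 329, 281, 221, 389, 386, 144, 480, 201, 40, 12, 50, 283, 373]
t=1: [227, 203, 293, 184, 226, 268, 211, 274, 249, 244, 355, 225, 233, 155]
t=2: [336, 251, 171, 230, 138, 246, 111, 298, 293, 268, 301, 217, 386, 372]
t=3: [302, 273, 334, 241, 387, 329, 303, 210, 145, 176, 183, 214, 187, 247]
t=4: [254, 265, 274, 306, 343, 236, 293, 307, 214, 225, 164, 155, 310, 233]
t=5: [258, 233, 136, 260, 339, 324, 291, 233, 286, 182, 317, 207, 383, 369]
t=6: [182, 222, 226, 314, 227, 304, 317, 203, 220, 204, 199, 230, 158, 82]

Answer: [182, 222, 226, 314, 227, 304, 317, 203, 220, 204, 199, 230, 158, 82]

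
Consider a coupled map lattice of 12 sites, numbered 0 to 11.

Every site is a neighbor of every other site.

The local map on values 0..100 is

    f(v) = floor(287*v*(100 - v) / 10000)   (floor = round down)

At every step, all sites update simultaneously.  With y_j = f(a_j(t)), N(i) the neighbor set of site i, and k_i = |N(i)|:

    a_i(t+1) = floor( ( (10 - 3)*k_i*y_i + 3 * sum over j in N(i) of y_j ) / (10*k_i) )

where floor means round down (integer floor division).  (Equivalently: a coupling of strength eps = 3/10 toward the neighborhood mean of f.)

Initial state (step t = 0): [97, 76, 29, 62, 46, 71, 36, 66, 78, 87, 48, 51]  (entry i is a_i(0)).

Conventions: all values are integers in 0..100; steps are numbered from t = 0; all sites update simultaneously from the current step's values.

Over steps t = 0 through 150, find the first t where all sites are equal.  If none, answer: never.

Simulating step by step:
t=0: [97, 76, 29, 62, 46, 71, 36, 66, 78, 87, 48, 51]  (not all equal)
t=1: [23, 53, 57, 63, 66, 57, 62, 61, 51, 39, 66, 66]  (not all equal)
t=2: [55, 69, 68, 66, 64, 68, 66, 67, 69, 67, 64, 64]  (not all equal)
t=3: [68, 62, 62, 64, 65, 62, 64, 63, 62, 63, 65, 65]  (not all equal)
t=4: [63, 66, 66, 65, 65, 66, 65, 65, 66, 65, 65, 65]  (not all equal)
t=5: [65, 64, 64, 64, 64, 64, 64, 64, 64, 64, 64, 64]  (not all equal)
t=6: [65, 65, 65, 65, 65, 65, 65, 65, 65, 65, 65, 65]  (all equal)

Answer: 6
Key observation: Synchronization is absorbing here: once all sites are equal they stay equal, and step 6 is the first all-equal step.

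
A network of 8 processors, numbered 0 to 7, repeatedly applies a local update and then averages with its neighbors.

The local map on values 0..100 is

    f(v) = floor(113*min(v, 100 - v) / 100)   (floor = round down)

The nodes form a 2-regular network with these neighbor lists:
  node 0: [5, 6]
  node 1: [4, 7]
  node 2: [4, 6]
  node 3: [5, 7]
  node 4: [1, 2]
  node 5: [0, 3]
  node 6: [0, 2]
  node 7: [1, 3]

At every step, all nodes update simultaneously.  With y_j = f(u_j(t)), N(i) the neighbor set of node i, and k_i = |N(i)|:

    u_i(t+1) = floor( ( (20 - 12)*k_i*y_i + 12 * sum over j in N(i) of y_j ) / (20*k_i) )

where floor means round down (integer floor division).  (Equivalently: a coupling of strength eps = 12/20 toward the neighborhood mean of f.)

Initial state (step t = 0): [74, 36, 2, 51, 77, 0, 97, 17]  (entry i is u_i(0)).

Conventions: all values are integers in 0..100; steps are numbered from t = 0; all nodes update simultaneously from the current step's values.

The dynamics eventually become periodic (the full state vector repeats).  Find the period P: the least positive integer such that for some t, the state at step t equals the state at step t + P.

Simulating step by step:
t=0: [74, 36, 2, 51, 77, 0, 97, 17]
t=1: [12, 29, 9, 27, 22, 25, 10, 36]
t=2: [16, 32, 14, 32, 22, 24, 11, 34]
t=3: [18, 33, 16, 33, 24, 27, 14, 36]
t=4: [21, 34, 19, 35, 27, 29, 17, 38]
t=5: [24, 36, 23, 37, 29, 31, 20, 39]
t=6: [27, 38, 26, 40, 32, 34, 24, 41]
t=7: [31, 41, 30, 43, 35, 37, 28, 44]
t=8: [35, 44, 34, 46, 39, 41, 32, 47]
t=9: [40, 48, 39, 50, 43, 45, 37, 51]
t=10: [45, 52, 44, 53, 48, 50, 43, 55]
t=11: [51, 52, 50, 53, 52, 53, 48, 52]
t=12: [54, 54, 54, 53, 54, 53, 54, 53]
t=13: [51, 51, 51, 53, 51, 52, 51, 52]
t=14: [54, 54, 55, 53, 55, 54, 55, 54]
t=15: [50, 50, 50, 51, 50, 51, 50, 51]
t=16: [55, 55, 56, 55, 56, 55, 56, 55]
t=17: [49, 49, 49, 50, 49, 50, 49, 50]
t=18: [55, 55, 55, 56, 55, 55, 55, 55]
t=19: [50, 50, 50, 49, 50, 49, 50, 49]
t=20: [55, 55, 56, 55, 56, 55, 56, 55]

Answer: 4
Key observation: The state at step 16, [55, 55, 56, 55, 56, 55, 56, 55], reappears at step 20 — and no state repeats earlier — so the cycle the system enters has period 4.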